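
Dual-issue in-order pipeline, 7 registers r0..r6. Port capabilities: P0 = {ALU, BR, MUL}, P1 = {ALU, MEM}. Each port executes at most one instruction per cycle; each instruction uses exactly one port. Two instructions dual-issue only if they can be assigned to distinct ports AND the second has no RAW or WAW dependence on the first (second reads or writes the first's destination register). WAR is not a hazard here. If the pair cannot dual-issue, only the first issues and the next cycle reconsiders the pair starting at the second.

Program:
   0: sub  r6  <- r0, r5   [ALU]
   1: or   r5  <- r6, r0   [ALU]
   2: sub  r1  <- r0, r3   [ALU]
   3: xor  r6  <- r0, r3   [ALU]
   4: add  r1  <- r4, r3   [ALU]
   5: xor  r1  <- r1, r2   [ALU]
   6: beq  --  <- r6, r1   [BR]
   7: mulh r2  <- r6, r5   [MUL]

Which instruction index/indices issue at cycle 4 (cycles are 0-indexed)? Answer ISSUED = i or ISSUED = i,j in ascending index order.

0. sub.ALU @i0  | RAW r6
1. or.ALU sub.ALU @i1,i2  | pair
2. xor.ALU add.ALU @i3,i4  | pair
3. xor.ALU @i5  | RAW r1
4. beq.BR @i6  | no-port BR/MUL
5. mulh.MUL @i7  | tail

ISSUED = 6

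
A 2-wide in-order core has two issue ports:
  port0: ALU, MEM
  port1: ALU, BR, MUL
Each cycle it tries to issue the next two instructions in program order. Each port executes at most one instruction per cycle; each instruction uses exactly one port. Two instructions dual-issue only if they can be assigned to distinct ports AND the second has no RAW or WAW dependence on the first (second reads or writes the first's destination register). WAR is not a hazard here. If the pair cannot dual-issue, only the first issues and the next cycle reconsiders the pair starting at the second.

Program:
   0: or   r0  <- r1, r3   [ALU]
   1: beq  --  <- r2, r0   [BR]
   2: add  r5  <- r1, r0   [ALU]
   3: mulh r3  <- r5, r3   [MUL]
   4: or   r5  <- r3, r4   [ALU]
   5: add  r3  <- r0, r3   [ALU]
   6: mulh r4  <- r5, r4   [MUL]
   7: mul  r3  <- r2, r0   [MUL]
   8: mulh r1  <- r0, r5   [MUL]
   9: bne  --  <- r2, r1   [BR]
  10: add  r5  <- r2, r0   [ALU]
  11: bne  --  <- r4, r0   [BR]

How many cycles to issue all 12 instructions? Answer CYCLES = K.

  cy0 -> i0 (or.ALU) RAW r0
  cy1 -> i1&i2 (beq.BR add.ALU) pair
  cy2 -> i3 (mulh.MUL) RAW r3
  cy3 -> i4&i5 (or.ALU add.ALU) pair
  cy4 -> i6 (mulh.MUL) no-port MUL/MUL
  cy5 -> i7 (mul.MUL) no-port MUL/MUL
  cy6 -> i8 (mulh.MUL) no-port MUL/BR
  cy7 -> i9&i10 (bne.BR add.ALU) pair
  cy8 -> i11 (bne.BR) tail

CYCLES = 9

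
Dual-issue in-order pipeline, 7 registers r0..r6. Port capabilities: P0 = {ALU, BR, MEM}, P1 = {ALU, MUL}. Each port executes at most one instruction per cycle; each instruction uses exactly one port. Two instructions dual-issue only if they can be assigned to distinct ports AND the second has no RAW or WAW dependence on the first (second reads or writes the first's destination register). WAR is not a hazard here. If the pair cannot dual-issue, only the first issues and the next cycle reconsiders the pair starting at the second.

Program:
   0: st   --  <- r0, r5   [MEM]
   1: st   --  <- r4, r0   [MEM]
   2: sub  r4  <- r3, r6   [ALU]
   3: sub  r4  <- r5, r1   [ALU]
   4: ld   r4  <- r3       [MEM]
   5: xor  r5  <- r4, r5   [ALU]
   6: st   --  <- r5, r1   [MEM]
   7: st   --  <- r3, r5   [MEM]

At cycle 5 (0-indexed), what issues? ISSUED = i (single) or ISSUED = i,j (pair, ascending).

ISSUED = 6

c0: i0 st  no-port MEM/MEM
c1: i1/i2 st+sub  2-wide
c2: i3 sub  WAW r4
c3: i4 ld  RAW r4
c4: i5 xor  RAW r5
c5: i6 st  no-port MEM/MEM
c6: i7 st  tail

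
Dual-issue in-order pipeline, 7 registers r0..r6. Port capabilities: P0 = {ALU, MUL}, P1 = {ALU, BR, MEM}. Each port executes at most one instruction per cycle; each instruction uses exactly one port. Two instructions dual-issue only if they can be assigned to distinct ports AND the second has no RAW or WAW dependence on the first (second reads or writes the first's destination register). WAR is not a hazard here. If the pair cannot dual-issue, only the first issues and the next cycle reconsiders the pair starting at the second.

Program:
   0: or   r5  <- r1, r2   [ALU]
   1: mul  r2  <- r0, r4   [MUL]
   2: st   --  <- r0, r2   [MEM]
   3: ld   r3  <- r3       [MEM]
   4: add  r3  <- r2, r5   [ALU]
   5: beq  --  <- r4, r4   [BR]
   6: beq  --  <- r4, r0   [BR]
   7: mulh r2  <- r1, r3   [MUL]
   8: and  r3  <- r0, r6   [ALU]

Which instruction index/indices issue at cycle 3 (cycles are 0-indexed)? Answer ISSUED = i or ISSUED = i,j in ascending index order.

[0] i0/i1  or.ALU mul.MUL  -- dual
[1] i2  st.MEM  -- no-port MEM/MEM
[2] i3  ld.MEM  -- WAW r3
[3] i4/i5  add.ALU beq.BR  -- dual
[4] i6/i7  beq.BR mulh.MUL  -- dual
[5] i8  and.ALU  -- tail

ISSUED = 4,5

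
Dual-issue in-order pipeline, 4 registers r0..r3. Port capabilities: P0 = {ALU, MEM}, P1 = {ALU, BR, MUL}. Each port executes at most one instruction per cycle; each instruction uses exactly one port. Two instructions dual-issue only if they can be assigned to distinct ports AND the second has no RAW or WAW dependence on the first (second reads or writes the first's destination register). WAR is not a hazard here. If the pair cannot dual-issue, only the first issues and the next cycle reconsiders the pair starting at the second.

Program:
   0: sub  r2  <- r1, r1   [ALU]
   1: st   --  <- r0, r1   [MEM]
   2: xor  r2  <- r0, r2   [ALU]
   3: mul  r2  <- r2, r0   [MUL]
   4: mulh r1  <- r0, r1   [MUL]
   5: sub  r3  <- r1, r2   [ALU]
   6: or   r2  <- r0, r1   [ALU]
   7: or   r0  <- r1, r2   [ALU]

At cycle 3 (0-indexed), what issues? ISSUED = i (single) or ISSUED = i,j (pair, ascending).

ISSUED = 4

c0: i0/i1 sub+st  dual
c1: i2 xor  RAW+WAW r2
c2: i3 mul  no-port MUL/MUL
c3: i4 mulh  RAW r1
c4: i5/i6 sub+or  dual
c5: i7 or  tail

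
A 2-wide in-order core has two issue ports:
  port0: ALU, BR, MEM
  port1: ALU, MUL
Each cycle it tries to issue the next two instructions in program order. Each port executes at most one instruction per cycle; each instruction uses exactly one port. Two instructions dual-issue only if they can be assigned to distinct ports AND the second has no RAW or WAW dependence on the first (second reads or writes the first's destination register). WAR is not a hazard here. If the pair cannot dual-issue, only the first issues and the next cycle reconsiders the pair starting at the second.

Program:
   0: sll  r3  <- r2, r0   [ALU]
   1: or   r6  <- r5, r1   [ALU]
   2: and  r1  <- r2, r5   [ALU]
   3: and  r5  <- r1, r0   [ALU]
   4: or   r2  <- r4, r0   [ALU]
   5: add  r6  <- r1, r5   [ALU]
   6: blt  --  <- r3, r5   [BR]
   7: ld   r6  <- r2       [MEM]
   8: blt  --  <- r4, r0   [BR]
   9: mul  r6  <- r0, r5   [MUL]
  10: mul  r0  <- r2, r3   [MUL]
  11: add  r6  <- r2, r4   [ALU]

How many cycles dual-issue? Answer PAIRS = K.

c0: i0&i1 sll/or  dual
c1: i2 and  RAW r1
c2: i3&i4 and/or  dual
c3: i5&i6 add/blt  dual
c4: i7 ld  no-port MEM/BR
c5: i8&i9 blt/mul  dual
c6: i10&i11 mul/add  dual

PAIRS = 5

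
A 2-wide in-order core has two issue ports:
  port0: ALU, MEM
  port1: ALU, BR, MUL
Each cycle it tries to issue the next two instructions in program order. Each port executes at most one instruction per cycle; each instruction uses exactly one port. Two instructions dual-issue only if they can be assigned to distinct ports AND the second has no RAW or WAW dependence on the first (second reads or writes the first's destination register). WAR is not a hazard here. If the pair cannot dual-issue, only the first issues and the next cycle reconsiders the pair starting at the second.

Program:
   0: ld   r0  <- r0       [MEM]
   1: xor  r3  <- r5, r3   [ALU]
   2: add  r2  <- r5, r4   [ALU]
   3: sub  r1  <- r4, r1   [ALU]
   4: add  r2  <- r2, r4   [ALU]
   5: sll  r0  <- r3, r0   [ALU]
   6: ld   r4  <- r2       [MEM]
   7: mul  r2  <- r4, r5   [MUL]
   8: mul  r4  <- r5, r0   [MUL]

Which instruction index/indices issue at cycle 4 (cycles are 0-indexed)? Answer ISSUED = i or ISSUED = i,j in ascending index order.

c0: i0&i1 ld+xor  pair
c1: i2&i3 add+sub  pair
c2: i4&i5 add+sll  pair
c3: i6 ld  RAW r4
c4: i7 mul  no-port MUL/MUL
c5: i8 mul  tail

ISSUED = 7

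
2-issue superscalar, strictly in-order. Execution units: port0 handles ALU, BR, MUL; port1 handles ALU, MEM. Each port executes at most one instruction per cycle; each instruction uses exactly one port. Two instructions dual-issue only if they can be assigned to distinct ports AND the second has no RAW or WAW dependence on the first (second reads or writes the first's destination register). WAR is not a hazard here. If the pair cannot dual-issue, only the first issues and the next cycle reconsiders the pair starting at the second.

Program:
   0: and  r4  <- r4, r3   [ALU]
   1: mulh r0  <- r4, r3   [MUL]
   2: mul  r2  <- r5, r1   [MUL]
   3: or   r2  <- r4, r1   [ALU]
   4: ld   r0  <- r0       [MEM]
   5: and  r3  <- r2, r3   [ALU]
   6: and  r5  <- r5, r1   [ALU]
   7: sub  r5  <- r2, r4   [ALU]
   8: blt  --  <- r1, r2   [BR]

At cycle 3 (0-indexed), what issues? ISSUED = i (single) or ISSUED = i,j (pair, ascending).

c0: i0 and.ALU  RAW r4
c1: i1 mulh.MUL  no-port MUL/MUL
c2: i2 mul.MUL  WAW r2
c3: i3+i4 or.ALU+ld.MEM  dual
c4: i5+i6 and.ALU+and.ALU  dual
c5: i7+i8 sub.ALU+blt.BR  dual

ISSUED = 3,4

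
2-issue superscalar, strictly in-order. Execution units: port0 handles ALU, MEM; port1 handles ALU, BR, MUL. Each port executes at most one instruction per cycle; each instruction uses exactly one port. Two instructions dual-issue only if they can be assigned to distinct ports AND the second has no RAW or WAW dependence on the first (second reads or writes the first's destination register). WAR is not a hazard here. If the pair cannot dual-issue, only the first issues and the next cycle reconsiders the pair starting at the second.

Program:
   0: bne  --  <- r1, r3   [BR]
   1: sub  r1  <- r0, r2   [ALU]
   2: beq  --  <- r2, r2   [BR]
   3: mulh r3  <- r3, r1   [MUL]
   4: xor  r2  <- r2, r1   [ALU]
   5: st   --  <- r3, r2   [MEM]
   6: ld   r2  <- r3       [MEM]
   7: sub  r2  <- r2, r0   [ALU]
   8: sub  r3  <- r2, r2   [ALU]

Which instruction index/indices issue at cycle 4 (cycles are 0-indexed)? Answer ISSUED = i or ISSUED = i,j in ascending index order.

ISSUED = 6

c0: i0,i1 bne.BR sub.ALU  pair
c1: i2 beq.BR  no-port BR/MUL
c2: i3,i4 mulh.MUL xor.ALU  pair
c3: i5 st.MEM  no-port MEM/MEM
c4: i6 ld.MEM  RAW+WAW r2
c5: i7 sub.ALU  RAW r2
c6: i8 sub.ALU  tail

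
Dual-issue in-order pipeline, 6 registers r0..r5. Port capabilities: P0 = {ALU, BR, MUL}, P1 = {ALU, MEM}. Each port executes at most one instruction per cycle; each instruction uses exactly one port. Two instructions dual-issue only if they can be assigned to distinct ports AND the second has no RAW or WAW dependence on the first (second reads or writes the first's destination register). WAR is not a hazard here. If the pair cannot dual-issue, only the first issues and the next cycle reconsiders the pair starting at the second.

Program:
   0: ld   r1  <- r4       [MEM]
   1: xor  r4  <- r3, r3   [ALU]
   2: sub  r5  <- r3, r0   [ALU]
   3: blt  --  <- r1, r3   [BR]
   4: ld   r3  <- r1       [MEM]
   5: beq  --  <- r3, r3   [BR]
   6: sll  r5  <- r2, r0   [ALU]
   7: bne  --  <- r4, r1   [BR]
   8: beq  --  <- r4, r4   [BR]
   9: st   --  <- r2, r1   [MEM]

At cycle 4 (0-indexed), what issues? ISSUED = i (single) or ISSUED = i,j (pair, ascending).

ISSUED = 7

#0 head=0: ld.MEM/xor.ALU i0,i1 pair
#1 head=2: sub.ALU/blt.BR i2,i3 pair
#2 head=4: ld.MEM i4 RAW r3
#3 head=5: beq.BR/sll.ALU i5,i6 pair
#4 head=7: bne.BR i7 no-port BR/BR
#5 head=8: beq.BR/st.MEM i8,i9 pair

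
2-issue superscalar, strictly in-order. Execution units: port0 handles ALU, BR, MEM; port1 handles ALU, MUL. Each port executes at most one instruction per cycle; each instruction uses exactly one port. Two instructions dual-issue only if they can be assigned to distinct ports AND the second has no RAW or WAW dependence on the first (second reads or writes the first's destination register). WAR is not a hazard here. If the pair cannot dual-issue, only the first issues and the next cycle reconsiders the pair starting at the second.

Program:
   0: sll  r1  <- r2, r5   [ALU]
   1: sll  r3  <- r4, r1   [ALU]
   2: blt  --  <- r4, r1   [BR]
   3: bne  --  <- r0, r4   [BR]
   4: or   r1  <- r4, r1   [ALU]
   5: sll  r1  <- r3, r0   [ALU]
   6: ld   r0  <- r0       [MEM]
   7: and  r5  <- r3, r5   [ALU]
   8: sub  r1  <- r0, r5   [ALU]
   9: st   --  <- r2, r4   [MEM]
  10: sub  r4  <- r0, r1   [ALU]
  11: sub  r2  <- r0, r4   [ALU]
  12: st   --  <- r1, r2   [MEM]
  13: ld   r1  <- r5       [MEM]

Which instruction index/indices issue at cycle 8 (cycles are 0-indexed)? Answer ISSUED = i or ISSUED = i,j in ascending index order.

ISSUED = 12

  cy0 -> i0 (sll) RAW r1
  cy1 -> i1,i2 (sll;blt) 2-wide
  cy2 -> i3,i4 (bne;or) 2-wide
  cy3 -> i5,i6 (sll;ld) 2-wide
  cy4 -> i7 (and) RAW r5
  cy5 -> i8,i9 (sub;st) 2-wide
  cy6 -> i10 (sub) RAW r4
  cy7 -> i11 (sub) RAW r2
  cy8 -> i12 (st) no-port MEM/MEM
  cy9 -> i13 (ld) tail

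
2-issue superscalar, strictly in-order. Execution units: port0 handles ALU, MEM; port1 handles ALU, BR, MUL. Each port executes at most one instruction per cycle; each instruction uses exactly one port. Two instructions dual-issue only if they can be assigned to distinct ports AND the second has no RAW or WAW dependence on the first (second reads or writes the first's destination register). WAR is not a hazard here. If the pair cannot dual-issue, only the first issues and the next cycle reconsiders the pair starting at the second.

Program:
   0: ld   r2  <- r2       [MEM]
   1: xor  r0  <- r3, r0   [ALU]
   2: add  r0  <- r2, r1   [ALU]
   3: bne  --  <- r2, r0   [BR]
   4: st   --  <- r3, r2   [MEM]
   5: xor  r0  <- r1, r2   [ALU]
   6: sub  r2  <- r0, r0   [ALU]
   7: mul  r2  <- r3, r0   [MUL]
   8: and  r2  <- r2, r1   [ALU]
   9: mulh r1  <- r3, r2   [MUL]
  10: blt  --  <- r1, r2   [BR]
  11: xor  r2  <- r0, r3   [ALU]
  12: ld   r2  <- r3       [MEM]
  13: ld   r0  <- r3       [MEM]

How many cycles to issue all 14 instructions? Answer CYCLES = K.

CYCLES = 11

  cy0 -> i0,i1 (ld.MEM+xor.ALU) 2-wide
  cy1 -> i2 (add.ALU) RAW r0
  cy2 -> i3,i4 (bne.BR+st.MEM) 2-wide
  cy3 -> i5 (xor.ALU) RAW r0
  cy4 -> i6 (sub.ALU) WAW r2
  cy5 -> i7 (mul.MUL) RAW+WAW r2
  cy6 -> i8 (and.ALU) RAW r2
  cy7 -> i9 (mulh.MUL) no-port MUL/BR
  cy8 -> i10,i11 (blt.BR+xor.ALU) 2-wide
  cy9 -> i12 (ld.MEM) no-port MEM/MEM
  cy10 -> i13 (ld.MEM) tail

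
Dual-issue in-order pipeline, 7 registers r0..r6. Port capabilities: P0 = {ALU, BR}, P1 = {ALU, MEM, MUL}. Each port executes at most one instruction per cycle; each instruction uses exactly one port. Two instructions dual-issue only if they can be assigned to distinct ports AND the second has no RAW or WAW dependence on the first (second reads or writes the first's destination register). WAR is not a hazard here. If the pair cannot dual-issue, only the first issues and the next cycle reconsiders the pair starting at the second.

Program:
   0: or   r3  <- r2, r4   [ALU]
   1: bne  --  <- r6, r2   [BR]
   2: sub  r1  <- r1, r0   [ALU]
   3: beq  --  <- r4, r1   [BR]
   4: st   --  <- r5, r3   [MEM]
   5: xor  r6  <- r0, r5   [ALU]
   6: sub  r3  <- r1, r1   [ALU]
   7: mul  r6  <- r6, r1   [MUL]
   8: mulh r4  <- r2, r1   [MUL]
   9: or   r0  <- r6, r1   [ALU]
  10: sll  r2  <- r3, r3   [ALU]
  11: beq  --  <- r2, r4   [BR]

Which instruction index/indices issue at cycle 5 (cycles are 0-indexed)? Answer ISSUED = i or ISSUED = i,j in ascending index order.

ISSUED = 8,9

#0 head=0: or.ALU+bne.BR i0+i1 dual
#1 head=2: sub.ALU i2 RAW r1
#2 head=3: beq.BR+st.MEM i3+i4 dual
#3 head=5: xor.ALU+sub.ALU i5+i6 dual
#4 head=7: mul.MUL i7 no-port MUL/MUL
#5 head=8: mulh.MUL+or.ALU i8+i9 dual
#6 head=10: sll.ALU i10 RAW r2
#7 head=11: beq.BR i11 tail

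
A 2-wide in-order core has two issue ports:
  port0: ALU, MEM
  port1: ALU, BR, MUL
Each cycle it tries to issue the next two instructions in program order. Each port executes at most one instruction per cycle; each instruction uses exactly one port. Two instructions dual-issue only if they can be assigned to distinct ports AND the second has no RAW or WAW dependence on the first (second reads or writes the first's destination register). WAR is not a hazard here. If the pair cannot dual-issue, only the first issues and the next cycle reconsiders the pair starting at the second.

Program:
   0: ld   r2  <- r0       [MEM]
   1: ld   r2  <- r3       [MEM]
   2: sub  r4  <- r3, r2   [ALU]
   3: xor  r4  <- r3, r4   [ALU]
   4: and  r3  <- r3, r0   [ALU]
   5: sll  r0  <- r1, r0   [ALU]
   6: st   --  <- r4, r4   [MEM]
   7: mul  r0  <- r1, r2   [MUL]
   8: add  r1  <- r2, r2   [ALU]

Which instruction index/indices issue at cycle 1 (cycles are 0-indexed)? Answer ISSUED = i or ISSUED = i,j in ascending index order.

[0] i0  ld.MEM  -- no-port MEM/MEM
[1] i1  ld.MEM  -- RAW r2
[2] i2  sub.ALU  -- RAW+WAW r4
[3] i3/i4  xor.ALU and.ALU  -- pair
[4] i5/i6  sll.ALU st.MEM  -- pair
[5] i7/i8  mul.MUL add.ALU  -- pair

ISSUED = 1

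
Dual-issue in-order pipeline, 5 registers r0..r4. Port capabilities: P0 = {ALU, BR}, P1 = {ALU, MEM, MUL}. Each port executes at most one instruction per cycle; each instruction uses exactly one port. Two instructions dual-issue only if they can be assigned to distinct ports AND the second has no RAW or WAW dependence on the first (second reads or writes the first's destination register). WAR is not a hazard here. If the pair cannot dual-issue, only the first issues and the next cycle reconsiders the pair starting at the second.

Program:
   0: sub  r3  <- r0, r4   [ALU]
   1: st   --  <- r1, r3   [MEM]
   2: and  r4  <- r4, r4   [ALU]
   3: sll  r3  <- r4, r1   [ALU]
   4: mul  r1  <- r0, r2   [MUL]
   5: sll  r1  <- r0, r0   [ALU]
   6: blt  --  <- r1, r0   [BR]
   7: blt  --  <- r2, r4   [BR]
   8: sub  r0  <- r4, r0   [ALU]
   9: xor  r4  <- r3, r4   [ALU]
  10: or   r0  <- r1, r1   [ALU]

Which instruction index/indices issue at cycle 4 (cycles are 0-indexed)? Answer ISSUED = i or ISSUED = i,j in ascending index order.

t=0 i0:sub.ALU ; RAW r3
t=1 i1&i2:st.MEM+and.ALU ; pair
t=2 i3&i4:sll.ALU+mul.MUL ; pair
t=3 i5:sll.ALU ; RAW r1
t=4 i6:blt.BR ; no-port BR/BR
t=5 i7&i8:blt.BR+sub.ALU ; pair
t=6 i9&i10:xor.ALU+or.ALU ; pair

ISSUED = 6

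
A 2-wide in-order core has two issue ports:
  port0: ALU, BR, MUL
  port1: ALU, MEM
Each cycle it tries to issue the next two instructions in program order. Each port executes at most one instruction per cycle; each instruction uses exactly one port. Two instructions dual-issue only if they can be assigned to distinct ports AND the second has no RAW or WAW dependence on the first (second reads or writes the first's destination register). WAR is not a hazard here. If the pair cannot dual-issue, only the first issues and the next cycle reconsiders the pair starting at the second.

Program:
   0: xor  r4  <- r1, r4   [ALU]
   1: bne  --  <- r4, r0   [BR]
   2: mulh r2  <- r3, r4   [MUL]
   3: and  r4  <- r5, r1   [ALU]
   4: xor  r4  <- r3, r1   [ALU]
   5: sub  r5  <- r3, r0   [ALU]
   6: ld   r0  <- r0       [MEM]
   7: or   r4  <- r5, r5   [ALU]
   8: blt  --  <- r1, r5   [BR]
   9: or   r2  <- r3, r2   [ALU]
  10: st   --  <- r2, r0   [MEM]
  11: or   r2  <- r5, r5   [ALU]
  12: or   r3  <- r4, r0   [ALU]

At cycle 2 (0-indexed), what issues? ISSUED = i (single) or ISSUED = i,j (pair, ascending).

[0] i0  xor  -- RAW r4
[1] i1  bne  -- no-port BR/MUL
[2] i2,i3  mulh/and  -- dual
[3] i4,i5  xor/sub  -- dual
[4] i6,i7  ld/or  -- dual
[5] i8,i9  blt/or  -- dual
[6] i10,i11  st/or  -- dual
[7] i12  or  -- tail

ISSUED = 2,3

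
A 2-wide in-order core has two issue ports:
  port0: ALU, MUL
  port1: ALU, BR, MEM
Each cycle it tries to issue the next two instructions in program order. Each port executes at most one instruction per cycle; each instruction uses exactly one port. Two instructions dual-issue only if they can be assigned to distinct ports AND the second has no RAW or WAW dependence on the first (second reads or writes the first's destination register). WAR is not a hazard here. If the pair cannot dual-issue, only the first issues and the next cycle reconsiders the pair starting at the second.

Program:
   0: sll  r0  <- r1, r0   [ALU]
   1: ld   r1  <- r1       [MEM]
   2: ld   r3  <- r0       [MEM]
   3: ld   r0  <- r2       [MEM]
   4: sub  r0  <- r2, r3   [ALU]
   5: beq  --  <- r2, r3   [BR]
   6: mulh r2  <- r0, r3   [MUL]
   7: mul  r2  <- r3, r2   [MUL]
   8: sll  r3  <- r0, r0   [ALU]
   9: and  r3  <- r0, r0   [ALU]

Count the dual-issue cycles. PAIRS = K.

PAIRS = 3

t=0 i0,i1:sll.ALU+ld.MEM ; pair
t=1 i2:ld.MEM ; no-port MEM/MEM
t=2 i3:ld.MEM ; WAW r0
t=3 i4,i5:sub.ALU+beq.BR ; pair
t=4 i6:mulh.MUL ; no-port MUL/MUL
t=5 i7,i8:mul.MUL+sll.ALU ; pair
t=6 i9:and.ALU ; tail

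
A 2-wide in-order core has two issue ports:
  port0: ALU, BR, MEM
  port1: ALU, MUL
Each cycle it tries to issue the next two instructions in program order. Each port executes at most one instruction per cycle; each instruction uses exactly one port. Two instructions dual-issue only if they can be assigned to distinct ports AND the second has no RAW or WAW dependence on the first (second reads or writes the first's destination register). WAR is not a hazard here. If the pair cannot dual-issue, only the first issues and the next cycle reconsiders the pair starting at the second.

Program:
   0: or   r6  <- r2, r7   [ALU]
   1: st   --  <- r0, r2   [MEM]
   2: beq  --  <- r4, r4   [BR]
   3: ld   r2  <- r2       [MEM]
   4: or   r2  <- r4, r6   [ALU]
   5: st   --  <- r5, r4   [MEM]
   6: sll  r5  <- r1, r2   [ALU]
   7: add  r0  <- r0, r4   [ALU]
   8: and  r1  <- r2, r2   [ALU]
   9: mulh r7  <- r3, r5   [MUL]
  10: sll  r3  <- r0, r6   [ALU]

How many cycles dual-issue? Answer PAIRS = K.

t=0 i0/i1:or st ; dual
t=1 i2:beq ; no-port BR/MEM
t=2 i3:ld ; WAW r2
t=3 i4/i5:or st ; dual
t=4 i6/i7:sll add ; dual
t=5 i8/i9:and mulh ; dual
t=6 i10:sll ; tail

PAIRS = 4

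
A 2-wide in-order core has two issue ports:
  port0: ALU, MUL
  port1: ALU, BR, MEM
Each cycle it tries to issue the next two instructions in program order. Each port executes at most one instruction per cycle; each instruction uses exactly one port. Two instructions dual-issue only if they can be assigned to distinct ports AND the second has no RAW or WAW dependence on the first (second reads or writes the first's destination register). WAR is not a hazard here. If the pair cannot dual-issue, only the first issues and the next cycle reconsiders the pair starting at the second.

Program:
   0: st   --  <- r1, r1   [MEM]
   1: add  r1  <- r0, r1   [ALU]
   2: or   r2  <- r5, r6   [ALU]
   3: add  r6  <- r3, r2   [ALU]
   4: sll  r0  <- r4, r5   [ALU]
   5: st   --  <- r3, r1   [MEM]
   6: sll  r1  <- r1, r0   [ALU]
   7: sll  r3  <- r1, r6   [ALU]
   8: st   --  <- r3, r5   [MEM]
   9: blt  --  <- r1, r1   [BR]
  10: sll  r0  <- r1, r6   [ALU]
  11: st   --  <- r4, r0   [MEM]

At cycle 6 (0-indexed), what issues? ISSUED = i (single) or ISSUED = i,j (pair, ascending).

ISSUED = 9,10

t=0 i0+i1:st;add ; pair
t=1 i2:or ; RAW r2
t=2 i3+i4:add;sll ; pair
t=3 i5+i6:st;sll ; pair
t=4 i7:sll ; RAW r3
t=5 i8:st ; no-port MEM/BR
t=6 i9+i10:blt;sll ; pair
t=7 i11:st ; tail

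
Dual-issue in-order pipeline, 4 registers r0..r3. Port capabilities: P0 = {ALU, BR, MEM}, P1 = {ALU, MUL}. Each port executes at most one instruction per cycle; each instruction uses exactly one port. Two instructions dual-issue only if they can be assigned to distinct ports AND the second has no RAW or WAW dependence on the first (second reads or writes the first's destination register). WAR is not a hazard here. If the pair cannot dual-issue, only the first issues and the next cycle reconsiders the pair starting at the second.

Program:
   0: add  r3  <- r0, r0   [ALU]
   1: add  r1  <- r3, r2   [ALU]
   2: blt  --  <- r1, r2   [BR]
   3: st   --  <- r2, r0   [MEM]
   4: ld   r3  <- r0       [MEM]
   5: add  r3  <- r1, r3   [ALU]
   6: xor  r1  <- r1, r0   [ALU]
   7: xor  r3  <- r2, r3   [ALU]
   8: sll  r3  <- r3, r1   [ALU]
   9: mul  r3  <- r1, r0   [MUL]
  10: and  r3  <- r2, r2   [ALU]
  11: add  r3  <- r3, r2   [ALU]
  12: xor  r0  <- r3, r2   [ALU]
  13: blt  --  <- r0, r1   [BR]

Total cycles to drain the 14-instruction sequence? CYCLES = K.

CYCLES = 13

t=0 i0:add.ALU ; RAW r3
t=1 i1:add.ALU ; RAW r1
t=2 i2:blt.BR ; no-port BR/MEM
t=3 i3:st.MEM ; no-port MEM/MEM
t=4 i4:ld.MEM ; RAW+WAW r3
t=5 i5+i6:add.ALU xor.ALU ; pair
t=6 i7:xor.ALU ; RAW+WAW r3
t=7 i8:sll.ALU ; WAW r3
t=8 i9:mul.MUL ; WAW r3
t=9 i10:and.ALU ; RAW+WAW r3
t=10 i11:add.ALU ; RAW r3
t=11 i12:xor.ALU ; RAW r0
t=12 i13:blt.BR ; tail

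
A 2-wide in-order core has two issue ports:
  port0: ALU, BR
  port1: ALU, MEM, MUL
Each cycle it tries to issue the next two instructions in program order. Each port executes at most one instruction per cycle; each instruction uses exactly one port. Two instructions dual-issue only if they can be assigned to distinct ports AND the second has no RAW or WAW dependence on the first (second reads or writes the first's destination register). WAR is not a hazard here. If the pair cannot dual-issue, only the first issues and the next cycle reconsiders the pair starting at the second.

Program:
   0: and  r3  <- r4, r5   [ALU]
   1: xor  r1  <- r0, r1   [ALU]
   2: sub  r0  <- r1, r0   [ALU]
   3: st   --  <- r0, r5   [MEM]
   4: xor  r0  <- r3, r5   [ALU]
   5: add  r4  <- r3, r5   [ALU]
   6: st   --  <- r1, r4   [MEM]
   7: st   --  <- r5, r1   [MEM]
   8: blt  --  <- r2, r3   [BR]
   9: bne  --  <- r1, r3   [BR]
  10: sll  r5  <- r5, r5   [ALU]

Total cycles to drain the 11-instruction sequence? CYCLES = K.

CYCLES = 7

[0] i0,i1  and xor  -- dual
[1] i2  sub  -- RAW r0
[2] i3,i4  st xor  -- dual
[3] i5  add  -- RAW r4
[4] i6  st  -- no-port MEM/MEM
[5] i7,i8  st blt  -- dual
[6] i9,i10  bne sll  -- dual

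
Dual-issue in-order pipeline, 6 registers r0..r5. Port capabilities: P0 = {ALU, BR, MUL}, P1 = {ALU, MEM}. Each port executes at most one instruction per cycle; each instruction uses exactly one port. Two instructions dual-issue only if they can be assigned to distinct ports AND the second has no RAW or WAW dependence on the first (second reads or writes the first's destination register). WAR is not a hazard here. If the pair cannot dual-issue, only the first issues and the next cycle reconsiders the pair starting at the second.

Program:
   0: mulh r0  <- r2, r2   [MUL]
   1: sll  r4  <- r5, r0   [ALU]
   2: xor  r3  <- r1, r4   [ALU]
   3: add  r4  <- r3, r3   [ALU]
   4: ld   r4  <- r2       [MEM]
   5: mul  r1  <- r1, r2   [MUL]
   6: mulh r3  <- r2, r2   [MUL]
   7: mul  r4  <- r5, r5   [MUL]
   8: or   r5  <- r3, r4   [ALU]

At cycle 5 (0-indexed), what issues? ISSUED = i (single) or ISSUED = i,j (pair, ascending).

ISSUED = 6

#0 head=0: mulh.MUL i0 RAW r0
#1 head=1: sll.ALU i1 RAW r4
#2 head=2: xor.ALU i2 RAW r3
#3 head=3: add.ALU i3 WAW r4
#4 head=4: ld.MEM mul.MUL i4&i5 2-wide
#5 head=6: mulh.MUL i6 no-port MUL/MUL
#6 head=7: mul.MUL i7 RAW r4
#7 head=8: or.ALU i8 tail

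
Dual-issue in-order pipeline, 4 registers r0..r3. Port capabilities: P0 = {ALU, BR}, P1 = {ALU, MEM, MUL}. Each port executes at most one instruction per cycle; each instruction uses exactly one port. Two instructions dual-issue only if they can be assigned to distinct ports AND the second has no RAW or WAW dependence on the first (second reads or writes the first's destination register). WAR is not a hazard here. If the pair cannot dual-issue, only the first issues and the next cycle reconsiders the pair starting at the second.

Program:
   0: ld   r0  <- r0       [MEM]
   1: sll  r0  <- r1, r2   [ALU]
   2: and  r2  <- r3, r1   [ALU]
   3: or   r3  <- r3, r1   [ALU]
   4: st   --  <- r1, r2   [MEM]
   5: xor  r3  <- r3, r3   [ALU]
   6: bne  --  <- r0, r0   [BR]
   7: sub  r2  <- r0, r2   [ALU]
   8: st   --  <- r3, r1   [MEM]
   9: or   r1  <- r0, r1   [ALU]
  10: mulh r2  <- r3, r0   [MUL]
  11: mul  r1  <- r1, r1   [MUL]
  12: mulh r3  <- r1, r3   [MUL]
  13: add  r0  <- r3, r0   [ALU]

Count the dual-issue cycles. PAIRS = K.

0. ld @i0  | WAW r0
1. sll;and @i1,i2  | pair
2. or;st @i3,i4  | pair
3. xor;bne @i5,i6  | pair
4. sub;st @i7,i8  | pair
5. or;mulh @i9,i10  | pair
6. mul @i11  | no-port MUL/MUL
7. mulh @i12  | RAW r3
8. add @i13  | tail

PAIRS = 5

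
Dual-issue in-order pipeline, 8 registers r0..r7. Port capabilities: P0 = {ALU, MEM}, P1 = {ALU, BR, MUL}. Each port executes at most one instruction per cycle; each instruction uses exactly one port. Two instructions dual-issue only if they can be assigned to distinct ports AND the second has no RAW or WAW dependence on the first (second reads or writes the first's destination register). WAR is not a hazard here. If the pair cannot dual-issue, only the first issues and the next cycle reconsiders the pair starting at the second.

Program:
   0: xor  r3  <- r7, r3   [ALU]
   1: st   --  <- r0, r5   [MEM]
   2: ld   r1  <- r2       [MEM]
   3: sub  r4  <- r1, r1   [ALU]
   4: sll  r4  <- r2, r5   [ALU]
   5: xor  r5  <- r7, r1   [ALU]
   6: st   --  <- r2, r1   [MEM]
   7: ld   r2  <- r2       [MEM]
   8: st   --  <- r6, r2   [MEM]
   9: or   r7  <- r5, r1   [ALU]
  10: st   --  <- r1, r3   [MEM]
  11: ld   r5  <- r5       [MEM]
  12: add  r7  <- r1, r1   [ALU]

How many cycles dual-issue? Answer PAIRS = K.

0. xor+st @i0,i1  | dual
1. ld @i2  | RAW r1
2. sub @i3  | WAW r4
3. sll+xor @i4,i5  | dual
4. st @i6  | no-port MEM/MEM
5. ld @i7  | no-port MEM/MEM
6. st+or @i8,i9  | dual
7. st @i10  | no-port MEM/MEM
8. ld+add @i11,i12  | dual

PAIRS = 4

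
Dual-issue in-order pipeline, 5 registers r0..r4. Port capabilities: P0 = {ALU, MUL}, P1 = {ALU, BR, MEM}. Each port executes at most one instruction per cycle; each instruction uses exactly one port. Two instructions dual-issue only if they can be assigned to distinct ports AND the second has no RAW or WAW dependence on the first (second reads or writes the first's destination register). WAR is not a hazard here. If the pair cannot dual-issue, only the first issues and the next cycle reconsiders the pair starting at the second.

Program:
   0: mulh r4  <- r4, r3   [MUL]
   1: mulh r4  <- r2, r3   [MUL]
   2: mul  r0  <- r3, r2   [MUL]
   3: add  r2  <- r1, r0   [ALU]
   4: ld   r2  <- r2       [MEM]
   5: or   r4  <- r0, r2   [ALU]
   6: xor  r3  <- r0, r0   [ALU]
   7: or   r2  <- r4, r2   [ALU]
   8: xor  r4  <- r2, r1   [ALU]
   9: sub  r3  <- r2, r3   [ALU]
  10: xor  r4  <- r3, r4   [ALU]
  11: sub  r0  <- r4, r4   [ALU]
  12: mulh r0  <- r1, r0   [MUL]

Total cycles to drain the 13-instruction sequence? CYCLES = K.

  cy0 -> i0 (mulh) no-port MUL/MUL
  cy1 -> i1 (mulh) no-port MUL/MUL
  cy2 -> i2 (mul) RAW r0
  cy3 -> i3 (add) RAW+WAW r2
  cy4 -> i4 (ld) RAW r2
  cy5 -> i5/i6 (or+xor) 2-wide
  cy6 -> i7 (or) RAW r2
  cy7 -> i8/i9 (xor+sub) 2-wide
  cy8 -> i10 (xor) RAW r4
  cy9 -> i11 (sub) RAW+WAW r0
  cy10 -> i12 (mulh) tail

CYCLES = 11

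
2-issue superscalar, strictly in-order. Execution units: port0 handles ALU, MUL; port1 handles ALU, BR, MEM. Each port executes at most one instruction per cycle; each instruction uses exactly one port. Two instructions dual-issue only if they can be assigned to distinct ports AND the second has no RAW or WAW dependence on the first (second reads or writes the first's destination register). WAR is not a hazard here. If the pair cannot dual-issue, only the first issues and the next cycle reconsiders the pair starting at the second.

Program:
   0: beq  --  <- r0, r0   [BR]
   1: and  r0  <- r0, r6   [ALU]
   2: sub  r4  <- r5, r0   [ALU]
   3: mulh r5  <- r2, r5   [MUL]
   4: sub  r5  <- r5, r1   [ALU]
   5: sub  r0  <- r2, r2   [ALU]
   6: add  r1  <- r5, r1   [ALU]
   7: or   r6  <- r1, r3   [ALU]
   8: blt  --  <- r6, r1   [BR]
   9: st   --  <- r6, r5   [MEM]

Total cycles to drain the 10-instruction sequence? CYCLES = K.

CYCLES = 7

c0: i0/i1 beq/and  2-wide
c1: i2/i3 sub/mulh  2-wide
c2: i4/i5 sub/sub  2-wide
c3: i6 add  RAW r1
c4: i7 or  RAW r6
c5: i8 blt  no-port BR/MEM
c6: i9 st  tail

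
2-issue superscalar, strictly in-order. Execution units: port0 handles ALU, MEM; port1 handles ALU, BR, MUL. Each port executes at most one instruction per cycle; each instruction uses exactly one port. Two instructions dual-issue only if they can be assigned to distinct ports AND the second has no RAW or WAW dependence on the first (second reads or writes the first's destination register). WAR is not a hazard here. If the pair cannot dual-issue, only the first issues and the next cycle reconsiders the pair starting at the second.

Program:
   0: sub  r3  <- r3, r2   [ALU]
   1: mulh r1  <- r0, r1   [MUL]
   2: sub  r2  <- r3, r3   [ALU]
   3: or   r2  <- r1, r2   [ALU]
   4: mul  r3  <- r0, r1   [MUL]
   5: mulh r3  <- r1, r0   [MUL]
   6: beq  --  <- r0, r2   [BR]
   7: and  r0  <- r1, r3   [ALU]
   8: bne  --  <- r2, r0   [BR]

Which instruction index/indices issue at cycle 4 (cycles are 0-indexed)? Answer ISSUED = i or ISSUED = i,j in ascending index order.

ISSUED = 6,7

t=0 i0&i1:sub.ALU+mulh.MUL ; 2-wide
t=1 i2:sub.ALU ; RAW+WAW r2
t=2 i3&i4:or.ALU+mul.MUL ; 2-wide
t=3 i5:mulh.MUL ; no-port MUL/BR
t=4 i6&i7:beq.BR+and.ALU ; 2-wide
t=5 i8:bne.BR ; tail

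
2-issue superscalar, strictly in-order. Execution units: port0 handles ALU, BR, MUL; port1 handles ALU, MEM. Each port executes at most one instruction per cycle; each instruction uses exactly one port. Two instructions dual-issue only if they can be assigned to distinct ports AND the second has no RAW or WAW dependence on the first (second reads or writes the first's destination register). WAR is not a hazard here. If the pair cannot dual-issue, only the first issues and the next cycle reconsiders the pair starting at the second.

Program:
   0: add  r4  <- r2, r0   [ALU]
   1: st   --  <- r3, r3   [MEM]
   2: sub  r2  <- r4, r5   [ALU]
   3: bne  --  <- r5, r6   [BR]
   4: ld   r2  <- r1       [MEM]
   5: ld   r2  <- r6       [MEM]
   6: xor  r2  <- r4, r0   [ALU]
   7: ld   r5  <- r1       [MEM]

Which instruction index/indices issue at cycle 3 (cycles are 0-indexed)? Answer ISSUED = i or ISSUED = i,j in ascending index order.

t=0 i0,i1:add.ALU;st.MEM ; pair
t=1 i2,i3:sub.ALU;bne.BR ; pair
t=2 i4:ld.MEM ; no-port MEM/MEM
t=3 i5:ld.MEM ; WAW r2
t=4 i6,i7:xor.ALU;ld.MEM ; pair

ISSUED = 5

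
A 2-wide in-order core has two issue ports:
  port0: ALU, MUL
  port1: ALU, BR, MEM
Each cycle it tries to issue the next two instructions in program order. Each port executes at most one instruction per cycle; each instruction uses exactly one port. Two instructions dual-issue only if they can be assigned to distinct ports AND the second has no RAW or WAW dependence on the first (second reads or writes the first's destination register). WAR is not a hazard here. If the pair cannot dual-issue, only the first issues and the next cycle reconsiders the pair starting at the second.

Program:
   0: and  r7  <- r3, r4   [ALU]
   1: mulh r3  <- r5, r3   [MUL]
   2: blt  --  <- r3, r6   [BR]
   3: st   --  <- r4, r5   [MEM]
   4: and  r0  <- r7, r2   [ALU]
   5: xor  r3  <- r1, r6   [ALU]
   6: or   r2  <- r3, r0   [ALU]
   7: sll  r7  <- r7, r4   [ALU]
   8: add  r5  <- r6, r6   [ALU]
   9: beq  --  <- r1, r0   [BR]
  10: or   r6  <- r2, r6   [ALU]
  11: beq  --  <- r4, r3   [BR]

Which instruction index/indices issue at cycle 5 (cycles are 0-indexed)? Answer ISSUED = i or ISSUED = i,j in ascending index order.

ISSUED = 8,9

c0: i0/i1 and;mulh  2-wide
c1: i2 blt  no-port BR/MEM
c2: i3/i4 st;and  2-wide
c3: i5 xor  RAW r3
c4: i6/i7 or;sll  2-wide
c5: i8/i9 add;beq  2-wide
c6: i10/i11 or;beq  2-wide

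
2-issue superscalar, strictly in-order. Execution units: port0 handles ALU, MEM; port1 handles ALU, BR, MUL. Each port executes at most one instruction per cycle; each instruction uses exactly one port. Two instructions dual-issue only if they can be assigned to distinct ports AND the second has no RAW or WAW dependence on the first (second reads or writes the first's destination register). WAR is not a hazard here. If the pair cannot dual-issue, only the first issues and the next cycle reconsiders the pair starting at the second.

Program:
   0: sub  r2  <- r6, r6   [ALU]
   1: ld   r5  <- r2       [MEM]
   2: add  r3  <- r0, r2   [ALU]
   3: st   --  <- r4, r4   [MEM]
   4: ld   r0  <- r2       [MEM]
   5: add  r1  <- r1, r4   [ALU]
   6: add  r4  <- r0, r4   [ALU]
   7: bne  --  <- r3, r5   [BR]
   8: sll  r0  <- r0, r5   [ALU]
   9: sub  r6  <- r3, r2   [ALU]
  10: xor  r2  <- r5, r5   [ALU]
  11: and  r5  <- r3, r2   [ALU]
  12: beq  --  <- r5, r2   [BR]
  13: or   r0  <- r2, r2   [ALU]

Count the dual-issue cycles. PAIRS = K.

t=0 i0:sub ; RAW r2
t=1 i1/i2:ld+add ; 2-wide
t=2 i3:st ; no-port MEM/MEM
t=3 i4/i5:ld+add ; 2-wide
t=4 i6/i7:add+bne ; 2-wide
t=5 i8/i9:sll+sub ; 2-wide
t=6 i10:xor ; RAW r2
t=7 i11:and ; RAW r5
t=8 i12/i13:beq+or ; 2-wide

PAIRS = 5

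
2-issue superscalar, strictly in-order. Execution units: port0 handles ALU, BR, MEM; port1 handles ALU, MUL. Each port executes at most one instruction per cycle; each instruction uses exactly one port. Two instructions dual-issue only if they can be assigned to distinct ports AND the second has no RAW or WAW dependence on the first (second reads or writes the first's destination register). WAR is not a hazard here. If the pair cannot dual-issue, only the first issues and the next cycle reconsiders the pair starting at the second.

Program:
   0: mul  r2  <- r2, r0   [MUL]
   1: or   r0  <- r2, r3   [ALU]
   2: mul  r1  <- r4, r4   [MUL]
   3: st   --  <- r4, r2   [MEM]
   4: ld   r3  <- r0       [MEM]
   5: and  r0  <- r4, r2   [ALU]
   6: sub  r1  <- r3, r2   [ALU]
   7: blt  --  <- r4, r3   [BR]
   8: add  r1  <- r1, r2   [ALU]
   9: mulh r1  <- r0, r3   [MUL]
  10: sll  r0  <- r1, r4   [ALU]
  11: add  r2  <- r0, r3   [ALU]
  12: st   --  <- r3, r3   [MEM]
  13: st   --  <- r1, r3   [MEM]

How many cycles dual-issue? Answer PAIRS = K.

PAIRS = 4

0. mul.MUL @i0  | RAW r2
1. or.ALU mul.MUL @i1+i2  | 2-wide
2. st.MEM @i3  | no-port MEM/MEM
3. ld.MEM and.ALU @i4+i5  | 2-wide
4. sub.ALU blt.BR @i6+i7  | 2-wide
5. add.ALU @i8  | WAW r1
6. mulh.MUL @i9  | RAW r1
7. sll.ALU @i10  | RAW r0
8. add.ALU st.MEM @i11+i12  | 2-wide
9. st.MEM @i13  | tail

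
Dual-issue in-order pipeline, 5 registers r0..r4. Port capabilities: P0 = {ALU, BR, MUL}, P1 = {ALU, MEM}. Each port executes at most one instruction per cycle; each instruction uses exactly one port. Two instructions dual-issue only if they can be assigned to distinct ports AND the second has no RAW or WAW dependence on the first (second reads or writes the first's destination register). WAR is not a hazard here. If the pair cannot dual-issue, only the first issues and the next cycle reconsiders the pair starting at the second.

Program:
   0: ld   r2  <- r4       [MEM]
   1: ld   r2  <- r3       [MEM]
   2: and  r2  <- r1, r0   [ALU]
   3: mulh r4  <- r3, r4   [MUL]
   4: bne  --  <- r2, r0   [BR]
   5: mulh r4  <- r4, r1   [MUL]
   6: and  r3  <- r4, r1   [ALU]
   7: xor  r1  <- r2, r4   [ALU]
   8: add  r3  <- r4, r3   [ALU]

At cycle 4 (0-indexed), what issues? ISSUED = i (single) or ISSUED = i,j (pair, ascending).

ISSUED = 5

  cy0 -> i0 (ld) no-port MEM/MEM
  cy1 -> i1 (ld) WAW r2
  cy2 -> i2/i3 (and mulh) dual
  cy3 -> i4 (bne) no-port BR/MUL
  cy4 -> i5 (mulh) RAW r4
  cy5 -> i6/i7 (and xor) dual
  cy6 -> i8 (add) tail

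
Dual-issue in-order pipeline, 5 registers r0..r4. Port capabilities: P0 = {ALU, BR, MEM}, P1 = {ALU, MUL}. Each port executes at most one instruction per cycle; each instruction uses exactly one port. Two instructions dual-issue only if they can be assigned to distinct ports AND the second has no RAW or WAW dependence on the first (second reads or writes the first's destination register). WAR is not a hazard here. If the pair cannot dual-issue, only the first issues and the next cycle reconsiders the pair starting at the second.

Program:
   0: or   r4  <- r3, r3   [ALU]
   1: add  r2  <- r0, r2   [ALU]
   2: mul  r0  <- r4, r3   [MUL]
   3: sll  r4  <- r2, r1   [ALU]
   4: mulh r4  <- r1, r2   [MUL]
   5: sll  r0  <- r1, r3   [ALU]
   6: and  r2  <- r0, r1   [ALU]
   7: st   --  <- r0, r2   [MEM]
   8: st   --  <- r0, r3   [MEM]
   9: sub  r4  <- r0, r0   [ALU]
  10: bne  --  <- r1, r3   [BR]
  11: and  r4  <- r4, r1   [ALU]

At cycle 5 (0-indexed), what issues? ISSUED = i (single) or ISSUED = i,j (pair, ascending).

ISSUED = 8,9

#0 head=0: or.ALU;add.ALU i0/i1 2-wide
#1 head=2: mul.MUL;sll.ALU i2/i3 2-wide
#2 head=4: mulh.MUL;sll.ALU i4/i5 2-wide
#3 head=6: and.ALU i6 RAW r2
#4 head=7: st.MEM i7 no-port MEM/MEM
#5 head=8: st.MEM;sub.ALU i8/i9 2-wide
#6 head=10: bne.BR;and.ALU i10/i11 2-wide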